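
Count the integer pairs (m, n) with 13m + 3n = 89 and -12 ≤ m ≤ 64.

gcd(13, 3) = 1  (13 = 4×3 + 1, 3 = 3×1).
Back-substituting, 13×(1) + 3×(-4) = 1.
Scale by 89: particular solution (89, -356); reduce m mod 3: (2, 21).
General solution: m = 2 + 3t, n = 21 - 13t for integer t.
-12 ≤ 2 + 3t ≤ 64 gives t ∈ [-4, 20], which is 25 values.

25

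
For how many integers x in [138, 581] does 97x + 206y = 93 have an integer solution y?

3

gcd(206, 97) = 1  (206 = 2*97 + 12, 97 = 8*12 + 1, 12 = 12*1).
Back-substituting, 97*(17) + 206*(-8) = 1.
Scale by 93: particular solution (1581, -744); reduce x mod 206: (139, -65).
General solution: x = 139 + 206t, y = -65 - 97t for integer t.
138 ≤ 139 + 206t ≤ 581 gives t ∈ [0, 2], which is 3 values.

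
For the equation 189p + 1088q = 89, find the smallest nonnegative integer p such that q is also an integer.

gcd(1088, 189) = 1  (1088 = 5×189 + 143, 189 = 1×143 + 46, 143 = 3×46 + 5, 46 = 9×5 + 1, 5 = 5×1).
1 divides 89, so solutions exist.
Back-substituting, 189×(213) + 1088×(-37) = 1.
Scale by 89/1 = 89: (p₀, q₀) = (18957, -3293).
General solution: p = 18957 + 1088t, q = -3293 - 189t for integer t.
p ≥ 0: smallest is 18957 mod 1088 = 461 (at t = -17), with q = -80.

461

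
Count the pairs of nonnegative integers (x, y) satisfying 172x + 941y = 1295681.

gcd(941, 172) = 1  (941 = 5*172 + 81, 172 = 2*81 + 10, 81 = 8*10 + 1, 10 = 10*1).
Back-substituting, 172*(-93) + 941*(17) = 1.
Scale by 1295681: one solution is (-120498333, 22026577). Reduce x mod 941: (481, 1289).
General: x = 481 + 941t, y = 1289 - 172t.
x ≥ 0 ⇒ t ≥ 0; y ≥ 0 ⇒ t ≤ 7. So t ∈ [0, 7]: 8 solutions.

8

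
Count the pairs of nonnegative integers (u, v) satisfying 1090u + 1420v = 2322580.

gcd(1420, 1090) = 10  (1420 = 1×1090 + 330, 1090 = 3×330 + 100, 330 = 3×100 + 30, 100 = 3×30 + 10, 30 = 3×10).
Back-substituting, 1090×(43) + 1420×(-33) = 10.
Scale by 232258: one solution is (9987094, -7664514). Reduce u mod 142: (92, 1565).
General: u = 92 + 142t, v = 1565 - 109t.
u ≥ 0 ⇒ t ≥ 0; v ≥ 0 ⇒ t ≤ 14. So t ∈ [0, 14]: 15 solutions.

15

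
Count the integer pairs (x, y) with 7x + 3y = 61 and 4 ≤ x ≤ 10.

3

gcd(7, 3) = 1  (7 = 2×3 + 1, 3 = 3×1).
Back-substituting, 7×(1) + 3×(-2) = 1.
Scale by 61: particular solution (61, -122); reduce x mod 3: (1, 18).
General solution: x = 1 + 3t, y = 18 - 7t for integer t.
4 ≤ 1 + 3t ≤ 10 gives t ∈ [1, 3], which is 3 values.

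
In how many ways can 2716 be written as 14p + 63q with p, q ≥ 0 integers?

22

gcd(63, 14) = 7.
By Bézout, 14×(-4) + 63×(1) = 7.
One solution: (5, 42).
General: p = 5 + 9t, q = 42 - 2t.
p ≥ 0 ⇒ t ≥ 0; q ≥ 0 ⇒ t ≤ 21. So t ∈ [0, 21]: 22 solutions.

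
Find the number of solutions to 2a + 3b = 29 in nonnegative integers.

5

gcd(3, 2) = 1.
By Bézout, 2·(-1) + 3·(1) = 1.
One solution: (1, 9).
General: a = 1 + 3t, b = 9 - 2t.
a ≥ 0 ⇒ t ≥ 0; b ≥ 0 ⇒ t ≤ 4. So t ∈ [0, 4]: 5 solutions.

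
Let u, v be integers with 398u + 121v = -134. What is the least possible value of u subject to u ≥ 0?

10

gcd(398, 121) = 1  (398 = 3·121 + 35, 121 = 3·35 + 16, 35 = 2·16 + 3, 16 = 5·3 + 1, 3 = 3·1).
1 divides -134, so solutions exist.
Back-substituting, 398·(-38) + 121·(125) = 1.
Scale by -134/1 = -134: (u₀, v₀) = (5092, -16750).
General solution: u = 5092 + 121t, v = -16750 - 398t for integer t.
u ≥ 0: smallest is 5092 mod 121 = 10 (at t = -42), with v = -34.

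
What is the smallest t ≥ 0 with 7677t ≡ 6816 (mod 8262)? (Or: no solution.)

no solution

gcd(8262, 7677):
  8262 = 1*7677 + 585
  7677 = 13*585 + 72
  585 = 8*72 + 9
  72 = 8*9
so gcd(8262, 7677) = 9.
9 does not divide 6816, so the congruence has no solution.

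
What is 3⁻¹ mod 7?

5

gcd(7, 3) = 1  (7 = 2*3 + 1, 3 = 3*1).
Back-substituting, 3*(-2) + 7*(1) = 1.
So 3*-2 ≡ 1 (mod 7), and -2 mod 7 = 5.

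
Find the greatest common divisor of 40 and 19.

1

gcd(40, 19):
  40 = 2×19 + 2
  19 = 9×2 + 1
  2 = 2×1
so gcd(40, 19) = 1.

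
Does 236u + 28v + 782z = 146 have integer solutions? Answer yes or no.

gcd(236, 28) = 4.
gcd(4, 782) = 2.
2 divides 146, so integer solutions exist.

yes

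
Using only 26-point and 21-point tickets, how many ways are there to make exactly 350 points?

Need nonnegative integers with 26j + 21k = 350.
gcd(26, 21) = 1, and 26·(-4) + 21·(5) = 1.
So (j₀, k₀) = (-1400, 1750); general j = -1400 + 21t, k = 1750 - 26t.
j ≥ 0 ⇒ t ≥ 67; k ≥ 0 ⇒ t ≤ 67. That's 1 value of t.

1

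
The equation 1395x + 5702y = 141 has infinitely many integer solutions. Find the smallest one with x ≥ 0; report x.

gcd(5702, 1395) = 1  (5702 = 4×1395 + 122, 1395 = 11×122 + 53, 122 = 2×53 + 16, 53 = 3×16 + 5, 16 = 3×5 + 1, 5 = 5×1).
1 divides 141, so solutions exist.
Back-substituting, 1395×(-1075) + 5702×(263) = 1.
Scale by 141/1 = 141: (x₀, y₀) = (-151575, 37083).
General solution: x = -151575 + 5702t, y = 37083 - 1395t for integer t.
x ≥ 0: smallest is -151575 mod 5702 = 2379 (at t = 27), with y = -582.

2379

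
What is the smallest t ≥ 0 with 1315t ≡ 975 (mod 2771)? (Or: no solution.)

222

gcd(2771, 1315) = 1.
1 divides 975, so solutions exist.
By Bézout, 1315*(904) + 2771*(-429) = 1.
So 1315*(904) ≡ 1 (mod 2771); multiply by 975: t ≡ 881400 (mod 2771).
Smallest nonnegative: t = 881400 mod 2771 = 222.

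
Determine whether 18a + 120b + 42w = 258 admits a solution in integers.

gcd(120, 18) = 6.
gcd(6, 42) = 6.
6 divides 258, so integer solutions exist.

yes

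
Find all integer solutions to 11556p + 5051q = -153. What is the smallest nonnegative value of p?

4040

gcd(11556, 5051) = 1.
1 divides -153, so solutions exist.
By Bézout, 11556·(997) + 5051·(-2281) = 1.
Scale by -153/1 = -153: (p₀, q₀) = (-152541, 348993).
General solution: p = -152541 + 5051t, q = 348993 - 11556t for integer t.
p ≥ 0: smallest is -152541 mod 5051 = 4040 (at t = 31), with q = -9243.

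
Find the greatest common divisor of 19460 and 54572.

28

gcd(54572, 19460):
  54572 = 2*19460 + 15652
  19460 = 1*15652 + 3808
  15652 = 4*3808 + 420
  3808 = 9*420 + 28
  420 = 15*28
so gcd(54572, 19460) = 28.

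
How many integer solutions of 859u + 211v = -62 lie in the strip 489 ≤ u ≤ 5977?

gcd(859, 211) = 1  (859 = 4×211 + 15, 211 = 14×15 + 1, 15 = 15×1).
Back-substituting, 859×(-14) + 211×(57) = 1.
Scale by -62: particular solution (868, -3534); reduce u mod 211: (24, -98).
General solution: u = 24 + 211t, v = -98 - 859t for integer t.
489 ≤ 24 + 211t ≤ 5977 gives t ∈ [3, 28], which is 26 values.

26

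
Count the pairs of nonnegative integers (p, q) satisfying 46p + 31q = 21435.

15

gcd(46, 31):
  46 = 1·31 + 15
  31 = 2·15 + 1
  15 = 15·1
so gcd(46, 31) = 1.
Back-substitute for Bézout coefficients:
  1 = 31 - 2·15
  ... = 46·(-2) + 31·(3)
Scale by 21435: one solution is (-42870, 64305). Reduce p mod 31: (3, 687).
General: p = 3 + 31t, q = 687 - 46t.
p ≥ 0 ⇒ t ≥ 0; q ≥ 0 ⇒ t ≤ 14. So t ∈ [0, 14]: 15 solutions.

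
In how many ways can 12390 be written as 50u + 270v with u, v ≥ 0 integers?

gcd(270, 50):
  270 = 5*50 + 20
  50 = 2*20 + 10
  20 = 2*10
so gcd(270, 50) = 10.
Back-substitute for Bézout coefficients:
  10 = 50 - 2*20
  ... = 50*(11) + 270*(-2)
Scale by 1239: one solution is (13629, -2478). Reduce u mod 27: (21, 42).
General: u = 21 + 27t, v = 42 - 5t.
u ≥ 0 ⇒ t ≥ 0; v ≥ 0 ⇒ t ≤ 8. So t ∈ [0, 8]: 9 solutions.

9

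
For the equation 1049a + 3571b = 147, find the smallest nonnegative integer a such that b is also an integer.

gcd(3571, 1049) = 1.
1 divides 147, so solutions exist.
By Bézout, 1049×(-1137) + 3571×(334) = 1.
Scale by 147/1 = 147: (a₀, b₀) = (-167139, 49098).
General solution: a = -167139 + 3571t, b = 49098 - 1049t for integer t.
a ≥ 0: smallest is -167139 mod 3571 = 698 (at t = 47), with b = -205.

698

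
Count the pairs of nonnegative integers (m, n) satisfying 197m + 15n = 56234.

19

gcd(197, 15) = 1  (197 = 13·15 + 2, 15 = 7·2 + 1, 2 = 2·1).
Back-substituting, 197·(-7) + 15·(92) = 1.
Scale by 56234: one solution is (-393638, 5173528). Reduce m mod 15: (7, 3657).
General: m = 7 + 15t, n = 3657 - 197t.
m ≥ 0 ⇒ t ≥ 0; n ≥ 0 ⇒ t ≤ 18. So t ∈ [0, 18]: 19 solutions.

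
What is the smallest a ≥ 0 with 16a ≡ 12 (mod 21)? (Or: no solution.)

6

gcd(21, 16) = 1.
1 divides 12, so solutions exist.
By Bézout, 16×(4) + 21×(-3) = 1.
So 16×(4) ≡ 1 (mod 21); multiply by 12: a ≡ 48 (mod 21).
Smallest nonnegative: a = 48 mod 21 = 6.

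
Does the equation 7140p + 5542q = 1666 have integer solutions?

gcd(7140, 5542) = 34  (7140 = 1·5542 + 1598, 5542 = 3·1598 + 748, 1598 = 2·748 + 102, 748 = 7·102 + 34, 102 = 3·34).
34 divides 1666, so integer solutions exist.

yes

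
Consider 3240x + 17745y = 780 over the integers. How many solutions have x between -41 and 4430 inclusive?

4

gcd(17745, 3240) = 15.
By Bézout, 3240*(356) + 17745*(-65) = 15.
Particular solution: (767, -140).
General solution: x = 767 + 1183t, y = -140 - 216t for integer t.
-41 ≤ 767 + 1183t ≤ 4430 gives t ∈ [0, 3], which is 4 values.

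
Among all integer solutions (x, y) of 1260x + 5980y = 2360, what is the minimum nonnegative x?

149

gcd(5980, 1260) = 20.
20 divides 2360, so solutions exist.
By Bézout, 1260×(19) + 5980×(-4) = 20.
Scale by 2360/20 = 118: (x₀, y₀) = (2242, -472).
General solution: x = 2242 + 299t, y = -472 - 63t for integer t.
x ≥ 0: smallest is 2242 mod 299 = 149 (at t = -7), with y = -31.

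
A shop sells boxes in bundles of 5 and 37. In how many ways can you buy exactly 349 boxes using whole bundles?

2

Need nonnegative integers with 5j + 37k = 349.
gcd(5, 37) = 1, and 5·(15) + 37·(-2) = 1.
So (j₀, k₀) = (5235, -698); general j = 5235 + 37t, k = -698 - 5t.
j ≥ 0 ⇒ t ≥ -141; k ≥ 0 ⇒ t ≤ -140. That's 2 values of t.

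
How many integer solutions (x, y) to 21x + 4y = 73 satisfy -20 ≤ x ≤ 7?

gcd(21, 4) = 1.
By Bézout, 21·(1) + 4·(-5) = 1.
Particular solution: (1, 13).
General solution: x = 1 + 4t, y = 13 - 21t for integer t.
-20 ≤ 1 + 4t ≤ 7 gives t ∈ [-5, 1], which is 7 values.

7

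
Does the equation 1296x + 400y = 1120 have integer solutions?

gcd(1296, 400) = 16  (1296 = 3·400 + 96, 400 = 4·96 + 16, 96 = 6·16).
16 divides 1120, so integer solutions exist.

yes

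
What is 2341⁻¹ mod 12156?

6361

gcd(12156, 2341):
  12156 = 5×2341 + 451
  2341 = 5×451 + 86
  451 = 5×86 + 21
  86 = 4×21 + 2
  21 = 10×2 + 1
  2 = 2×1
so gcd(12156, 2341) = 1.
Back-substitute for Bézout coefficients:
  1 = 21 - 10×2
  ... = 2341×(-5795) + 12156×(1116)
So 2341×-5795 ≡ 1 (mod 12156), and -5795 mod 12156 = 6361.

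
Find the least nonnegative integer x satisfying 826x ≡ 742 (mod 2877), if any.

391

gcd(2877, 826) = 7.
7 divides 742, so solutions exist.
By Bézout, 826×(-101) + 2877×(29) = 7.
So 826×(-101) ≡ 7 (mod 2877); multiply by 106: x ≡ -10706 (mod 411).
Smallest nonnegative: x = -10706 mod 411 = 391.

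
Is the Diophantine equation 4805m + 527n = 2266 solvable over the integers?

gcd(4805, 527) = 31.
31 does not divide 2266 (remainder 3), so no integer solutions.

no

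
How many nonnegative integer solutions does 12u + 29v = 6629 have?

gcd(29, 12) = 1.
By Bézout, 12×(-12) + 29×(5) = 1.
One solution: (28, 217).
General: u = 28 + 29t, v = 217 - 12t.
u ≥ 0 ⇒ t ≥ 0; v ≥ 0 ⇒ t ≤ 18. So t ∈ [0, 18]: 19 solutions.

19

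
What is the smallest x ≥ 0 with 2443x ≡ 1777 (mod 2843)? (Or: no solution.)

gcd(2843, 2443):
  2843 = 1*2443 + 400
  2443 = 6*400 + 43
  400 = 9*43 + 13
  43 = 3*13 + 4
  13 = 3*4 + 1
  4 = 4*1
so gcd(2843, 2443) = 1.
1 divides 1777, so solutions exist.
Back-substitute for Bézout coefficients:
  1 = 13 - 3*4
  ... = 2443*(-661) + 2843*(568)
So 2443*(-661) ≡ 1 (mod 2843); multiply by 1777: x ≡ -1174597 (mod 2843).
Smallest nonnegative: x = -1174597 mod 2843 = 2405.

2405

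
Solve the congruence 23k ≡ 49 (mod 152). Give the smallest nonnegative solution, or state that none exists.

55

gcd(152, 23) = 1  (152 = 6×23 + 14, 23 = 1×14 + 9, 14 = 1×9 + 5, 9 = 1×5 + 4, 5 = 1×4 + 1, 4 = 4×1).
1 divides 49, so solutions exist.
Back-substituting, 23×(-33) + 152×(5) = 1.
So 23×(-33) ≡ 1 (mod 152); multiply by 49: k ≡ -1617 (mod 152).
Smallest nonnegative: k = -1617 mod 152 = 55.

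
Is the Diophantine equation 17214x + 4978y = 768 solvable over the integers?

no

gcd(17214, 4978):
  17214 = 3*4978 + 2280
  4978 = 2*2280 + 418
  2280 = 5*418 + 190
  418 = 2*190 + 38
  190 = 5*38
so gcd(17214, 4978) = 38.
38 does not divide 768 (remainder 8), so no integer solutions.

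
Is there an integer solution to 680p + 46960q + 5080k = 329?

no

gcd(46960, 680) = 40.
gcd(40, 5080) = 40.
40 does not divide 329 (remainder 9), so no integer solutions.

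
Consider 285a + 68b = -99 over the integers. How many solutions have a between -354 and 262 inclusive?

gcd(285, 68) = 1  (285 = 4·68 + 13, 68 = 5·13 + 3, 13 = 4·3 + 1, 3 = 3·1).
Back-substituting, 285·(21) + 68·(-88) = 1.
Scale by -99: particular solution (-2079, 8712); reduce a mod 68: (29, -123).
General solution: a = 29 + 68t, b = -123 - 285t for integer t.
-354 ≤ 29 + 68t ≤ 262 gives t ∈ [-5, 3], which is 9 values.

9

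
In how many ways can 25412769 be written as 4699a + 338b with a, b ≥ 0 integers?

gcd(4699, 338) = 1.
By Bézout, 4699*(-41) + 338*(570) = 1.
One solution: (3, 75144).
General: a = 3 + 338t, b = 75144 - 4699t.
a ≥ 0 ⇒ t ≥ 0; b ≥ 0 ⇒ t ≤ 15. So t ∈ [0, 15]: 16 solutions.

16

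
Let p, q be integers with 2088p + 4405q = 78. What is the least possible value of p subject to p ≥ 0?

gcd(4405, 2088):
  4405 = 2×2088 + 229
  2088 = 9×229 + 27
  229 = 8×27 + 13
  27 = 2×13 + 1
  13 = 13×1
so gcd(4405, 2088) = 1.
1 divides 78, so solutions exist.
Back-substitute for Bézout coefficients:
  1 = 27 - 2×13
  ... = 2088×(327) + 4405×(-155)
Scale by 78/1 = 78: (p₀, q₀) = (25506, -12090).
General solution: p = 25506 + 4405t, q = -12090 - 2088t for integer t.
p ≥ 0: smallest is 25506 mod 4405 = 3481 (at t = -5), with q = -1650.

3481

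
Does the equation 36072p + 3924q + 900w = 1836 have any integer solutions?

yes

gcd(36072, 3924):
  36072 = 9×3924 + 756
  3924 = 5×756 + 144
  756 = 5×144 + 36
  144 = 4×36
so gcd(36072, 3924) = 36.
gcd(36, 900) = 36.
36 divides 1836, so integer solutions exist.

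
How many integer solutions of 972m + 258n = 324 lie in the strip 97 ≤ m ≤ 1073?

23

gcd(972, 258) = 6.
By Bézout, 972×(-13) + 258×(49) = 6.
Particular solution: (29, -108).
General solution: m = 29 + 43t, n = -108 - 162t for integer t.
97 ≤ 29 + 43t ≤ 1073 gives t ∈ [2, 24], which is 23 values.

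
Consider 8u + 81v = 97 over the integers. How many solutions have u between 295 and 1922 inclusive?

20

gcd(81, 8) = 1  (81 = 10*8 + 1, 8 = 8*1).
Back-substituting, 8*(-10) + 81*(1) = 1.
Scale by 97: particular solution (-970, 97); reduce u mod 81: (2, 1).
General solution: u = 2 + 81t, v = 1 - 8t for integer t.
295 ≤ 2 + 81t ≤ 1922 gives t ∈ [4, 23], which is 20 values.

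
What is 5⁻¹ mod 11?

gcd(11, 5):
  11 = 2×5 + 1
  5 = 5×1
so gcd(11, 5) = 1.
Back-substitute for Bézout coefficients:
  1 = 11 - 2×5
  ... = 5×(-2) + 11×(1)
So 5×-2 ≡ 1 (mod 11), and -2 mod 11 = 9.

9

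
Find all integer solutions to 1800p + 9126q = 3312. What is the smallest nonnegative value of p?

gcd(9126, 1800) = 18.
18 divides 3312, so solutions exist.
By Bézout, 1800*(-218) + 9126*(43) = 18.
Scale by 3312/18 = 184: (p₀, q₀) = (-40112, 7912).
General solution: p = -40112 + 507t, q = 7912 - 100t for integer t.
p ≥ 0: smallest is -40112 mod 507 = 448 (at t = 80), with q = -88.

448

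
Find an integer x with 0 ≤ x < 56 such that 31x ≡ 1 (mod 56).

47

gcd(56, 31) = 1  (56 = 1×31 + 25, 31 = 1×25 + 6, 25 = 4×6 + 1, 6 = 6×1).
Back-substituting, 31×(-9) + 56×(5) = 1.
So 31×-9 ≡ 1 (mod 56), and -9 mod 56 = 47.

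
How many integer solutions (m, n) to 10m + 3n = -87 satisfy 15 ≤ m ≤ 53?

gcd(10, 3) = 1.
By Bézout, 10·(1) + 3·(-3) = 1.
Particular solution: (0, -29).
General solution: m = 0 + 3t, n = -29 - 10t for integer t.
15 ≤ 0 + 3t ≤ 53 gives t ∈ [5, 17], which is 13 values.

13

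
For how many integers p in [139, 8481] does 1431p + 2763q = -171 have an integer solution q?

28

gcd(2763, 1431) = 9  (2763 = 1×1431 + 1332, 1431 = 1×1332 + 99, 1332 = 13×99 + 45, 99 = 2×45 + 9, 45 = 5×9).
Back-substituting, 1431×(56) + 2763×(-29) = 9.
Scale by -19: particular solution (-1064, 551); reduce p mod 307: (164, -85).
General solution: p = 164 + 307t, q = -85 - 159t for integer t.
139 ≤ 164 + 307t ≤ 8481 gives t ∈ [0, 27], which is 28 values.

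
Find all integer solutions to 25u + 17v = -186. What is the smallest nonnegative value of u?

15

gcd(25, 17) = 1.
1 divides -186, so solutions exist.
By Bézout, 25×(-2) + 17×(3) = 1.
Scale by -186/1 = -186: (u₀, v₀) = (372, -558).
General solution: u = 372 + 17t, v = -558 - 25t for integer t.
u ≥ 0: smallest is 372 mod 17 = 15 (at t = -21), with v = -33.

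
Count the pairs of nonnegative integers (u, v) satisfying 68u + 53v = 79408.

22

gcd(68, 53) = 1.
By Bézout, 68·(-7) + 53·(9) = 1.
One solution: (8, 1488).
General: u = 8 + 53t, v = 1488 - 68t.
u ≥ 0 ⇒ t ≥ 0; v ≥ 0 ⇒ t ≤ 21. So t ∈ [0, 21]: 22 solutions.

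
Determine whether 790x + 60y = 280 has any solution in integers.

yes

gcd(790, 60) = 10  (790 = 13*60 + 10, 60 = 6*10).
10 divides 280, so integer solutions exist.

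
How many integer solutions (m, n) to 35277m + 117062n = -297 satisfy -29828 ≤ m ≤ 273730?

28

gcd(117062, 35277) = 11  (117062 = 3*35277 + 11231, 35277 = 3*11231 + 1584, 11231 = 7*1584 + 143, 1584 = 11*143 + 11, 143 = 13*11).
Back-substituting, 35277*(813) + 117062*(-245) = 11.
Scale by -27: particular solution (-21951, 6615); reduce m mod 10642: (9975, -3006).
General solution: m = 9975 + 10642t, n = -3006 - 3207t for integer t.
-29828 ≤ 9975 + 10642t ≤ 273730 gives t ∈ [-3, 24], which is 28 values.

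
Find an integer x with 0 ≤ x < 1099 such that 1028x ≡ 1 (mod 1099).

gcd(1099, 1028) = 1.
By Bézout, 1028×(356) + 1099×(-333) = 1.
So 1028×356 ≡ 1 (mod 1099), and 356 mod 1099 = 356.

356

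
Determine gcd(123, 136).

gcd(136, 123) = 1  (136 = 1×123 + 13, 123 = 9×13 + 6, 13 = 2×6 + 1, 6 = 6×1).

1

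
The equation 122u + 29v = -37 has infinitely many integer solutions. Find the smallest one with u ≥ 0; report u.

18

gcd(122, 29) = 1  (122 = 4*29 + 6, 29 = 4*6 + 5, 6 = 1*5 + 1, 5 = 5*1).
1 divides -37, so solutions exist.
Back-substituting, 122*(5) + 29*(-21) = 1.
Scale by -37/1 = -37: (u₀, v₀) = (-185, 777).
General solution: u = -185 + 29t, v = 777 - 122t for integer t.
u ≥ 0: smallest is -185 mod 29 = 18 (at t = 7), with v = -77.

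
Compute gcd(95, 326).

gcd(326, 95):
  326 = 3·95 + 41
  95 = 2·41 + 13
  41 = 3·13 + 2
  13 = 6·2 + 1
  2 = 2·1
so gcd(326, 95) = 1.

1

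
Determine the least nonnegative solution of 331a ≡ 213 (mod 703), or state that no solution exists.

gcd(703, 331) = 1  (703 = 2×331 + 41, 331 = 8×41 + 3, 41 = 13×3 + 2, 3 = 1×2 + 1, 2 = 2×1).
1 divides 213, so solutions exist.
Back-substituting, 331×(240) + 703×(-113) = 1.
So 331×(240) ≡ 1 (mod 703); multiply by 213: a ≡ 51120 (mod 703).
Smallest nonnegative: a = 51120 mod 703 = 504.

504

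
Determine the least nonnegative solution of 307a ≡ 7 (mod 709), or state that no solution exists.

gcd(709, 307) = 1  (709 = 2*307 + 95, 307 = 3*95 + 22, 95 = 4*22 + 7, 22 = 3*7 + 1, 7 = 7*1).
1 divides 7, so solutions exist.
Back-substituting, 307*(97) + 709*(-42) = 1.
So 307*(97) ≡ 1 (mod 709); multiply by 7: a ≡ 679 (mod 709).
Smallest nonnegative: a = 679 mod 709 = 679.

679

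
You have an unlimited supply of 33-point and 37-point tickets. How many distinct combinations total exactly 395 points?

1

Need nonnegative integers with 33j + 37k = 395.
gcd(33, 37) = 1, and 33·(9) + 37·(-8) = 1.
So (j₀, k₀) = (3555, -3160); general j = 3555 + 37t, k = -3160 - 33t.
j ≥ 0 ⇒ t ≥ -96; k ≥ 0 ⇒ t ≤ -96. That's 1 value of t.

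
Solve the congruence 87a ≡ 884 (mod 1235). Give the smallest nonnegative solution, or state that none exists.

gcd(1235, 87):
  1235 = 14×87 + 17
  87 = 5×17 + 2
  17 = 8×2 + 1
  2 = 2×1
so gcd(1235, 87) = 1.
1 divides 884, so solutions exist.
Back-substitute for Bézout coefficients:
  1 = 17 - 8×2
  ... = 87×(-582) + 1235×(41)
So 87×(-582) ≡ 1 (mod 1235); multiply by 884: a ≡ -514488 (mod 1235).
Smallest nonnegative: a = -514488 mod 1235 = 507.

507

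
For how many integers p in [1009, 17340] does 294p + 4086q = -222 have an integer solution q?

gcd(4086, 294) = 6.
By Bézout, 294×(139) + 4086×(-10) = 6.
Particular solution: (305, -22).
General solution: p = 305 + 681t, q = -22 - 49t for integer t.
1009 ≤ 305 + 681t ≤ 17340 gives t ∈ [2, 25], which is 24 values.

24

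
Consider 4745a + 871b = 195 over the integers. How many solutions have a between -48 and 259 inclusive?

gcd(4745, 871) = 13  (4745 = 5·871 + 390, 871 = 2·390 + 91, 390 = 4·91 + 26, 91 = 3·26 + 13, 26 = 2·13).
Back-substituting, 4745·(-29) + 871·(158) = 13.
Scale by 15: particular solution (-435, 2370); reduce a mod 67: (34, -185).
General solution: a = 34 + 67t, b = -185 - 365t for integer t.
-48 ≤ 34 + 67t ≤ 259 gives t ∈ [-1, 3], which is 5 values.

5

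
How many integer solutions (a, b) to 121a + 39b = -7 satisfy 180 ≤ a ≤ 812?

16

gcd(121, 39) = 1.
By Bézout, 121*(10) + 39*(-31) = 1.
Particular solution: (8, -25).
General solution: a = 8 + 39t, b = -25 - 121t for integer t.
180 ≤ 8 + 39t ≤ 812 gives t ∈ [5, 20], which is 16 values.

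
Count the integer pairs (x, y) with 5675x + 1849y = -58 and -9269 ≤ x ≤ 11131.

gcd(5675, 1849) = 1  (5675 = 3×1849 + 128, 1849 = 14×128 + 57, 128 = 2×57 + 14, 57 = 4×14 + 1, 14 = 14×1).
Back-substituting, 5675×(-130) + 1849×(399) = 1.
Scale by -58: particular solution (7540, -23142); reduce x mod 1849: (144, -442).
General solution: x = 144 + 1849t, y = -442 - 5675t for integer t.
-9269 ≤ 144 + 1849t ≤ 11131 gives t ∈ [-5, 5], which is 11 values.

11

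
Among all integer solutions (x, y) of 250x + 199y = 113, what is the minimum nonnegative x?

gcd(250, 199):
  250 = 1×199 + 51
  199 = 3×51 + 46
  51 = 1×46 + 5
  46 = 9×5 + 1
  5 = 5×1
so gcd(250, 199) = 1.
1 divides 113, so solutions exist.
Back-substitute for Bézout coefficients:
  1 = 46 - 9×5
  ... = 250×(-39) + 199×(49)
Scale by 113/1 = 113: (x₀, y₀) = (-4407, 5537).
General solution: x = -4407 + 199t, y = 5537 - 250t for integer t.
x ≥ 0: smallest is -4407 mod 199 = 170 (at t = 23), with y = -213.

170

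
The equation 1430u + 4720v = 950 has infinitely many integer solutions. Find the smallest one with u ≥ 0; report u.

gcd(4720, 1430):
  4720 = 3·1430 + 430
  1430 = 3·430 + 140
  430 = 3·140 + 10
  140 = 14·10
so gcd(4720, 1430) = 10.
10 divides 950, so solutions exist.
Back-substitute for Bézout coefficients:
  10 = 430 - 3·140
  ... = 1430·(-33) + 4720·(10)
Scale by 950/10 = 95: (u₀, v₀) = (-3135, 950).
General solution: u = -3135 + 472t, v = 950 - 143t for integer t.
u ≥ 0: smallest is -3135 mod 472 = 169 (at t = 7), with v = -51.

169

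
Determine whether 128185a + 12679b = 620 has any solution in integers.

yes

gcd(128185, 12679):
  128185 = 10·12679 + 1395
  12679 = 9·1395 + 124
  1395 = 11·124 + 31
  124 = 4·31
so gcd(128185, 12679) = 31.
31 divides 620, so integer solutions exist.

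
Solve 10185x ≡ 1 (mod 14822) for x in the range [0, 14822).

13195

gcd(14822, 10185):
  14822 = 1×10185 + 4637
  10185 = 2×4637 + 911
  4637 = 5×911 + 82
  911 = 11×82 + 9
  82 = 9×9 + 1
  9 = 9×1
so gcd(14822, 10185) = 1.
Back-substitute for Bézout coefficients:
  1 = 82 - 9×9
  ... = 10185×(-1627) + 14822×(1118)
So 10185×-1627 ≡ 1 (mod 14822), and -1627 mod 14822 = 13195.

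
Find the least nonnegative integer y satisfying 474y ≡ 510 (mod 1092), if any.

gcd(1092, 474) = 6  (1092 = 2·474 + 144, 474 = 3·144 + 42, 144 = 3·42 + 18, 42 = 2·18 + 6, 18 = 3·6).
6 divides 510, so solutions exist.
Back-substituting, 474·(53) + 1092·(-23) = 6.
So 474·(53) ≡ 6 (mod 1092); multiply by 85: y ≡ 4505 (mod 182).
Smallest nonnegative: y = 4505 mod 182 = 137.

137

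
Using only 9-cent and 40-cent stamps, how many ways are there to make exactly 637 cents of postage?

2

Need nonnegative integers with 9j + 40k = 637.
gcd(9, 40) = 1, and 9·(9) + 40·(-2) = 1.
So (j₀, k₀) = (5733, -1274); general j = 5733 + 40t, k = -1274 - 9t.
j ≥ 0 ⇒ t ≥ -143; k ≥ 0 ⇒ t ≤ -142. That's 2 values of t.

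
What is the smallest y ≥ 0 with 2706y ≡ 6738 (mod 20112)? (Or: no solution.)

441

gcd(20112, 2706):
  20112 = 7×2706 + 1170
  2706 = 2×1170 + 366
  1170 = 3×366 + 72
  366 = 5×72 + 6
  72 = 12×6
so gcd(20112, 2706) = 6.
6 divides 6738, so solutions exist.
Back-substitute for Bézout coefficients:
  6 = 366 - 5×72
  ... = 2706×(275) + 20112×(-37)
So 2706×(275) ≡ 6 (mod 20112); multiply by 1123: y ≡ 308825 (mod 3352).
Smallest nonnegative: y = 308825 mod 3352 = 441.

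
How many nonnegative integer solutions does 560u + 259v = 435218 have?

gcd(560, 259) = 7.
By Bézout, 560×(-6) + 259×(13) = 7.
One solution: (27, 1622).
General: u = 27 + 37t, v = 1622 - 80t.
u ≥ 0 ⇒ t ≥ 0; v ≥ 0 ⇒ t ≤ 20. So t ∈ [0, 20]: 21 solutions.

21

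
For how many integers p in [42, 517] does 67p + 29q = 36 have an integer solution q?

gcd(67, 29) = 1.
By Bézout, 67×(13) + 29×(-30) = 1.
Particular solution: (4, -8).
General solution: p = 4 + 29t, q = -8 - 67t for integer t.
42 ≤ 4 + 29t ≤ 517 gives t ∈ [2, 17], which is 16 values.

16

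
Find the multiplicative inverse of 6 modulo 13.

gcd(13, 6) = 1  (13 = 2*6 + 1, 6 = 6*1).
Back-substituting, 6*(-2) + 13*(1) = 1.
So 6*-2 ≡ 1 (mod 13), and -2 mod 13 = 11.

11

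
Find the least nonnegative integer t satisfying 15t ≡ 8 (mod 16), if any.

gcd(16, 15):
  16 = 1*15 + 1
  15 = 15*1
so gcd(16, 15) = 1.
1 divides 8, so solutions exist.
Back-substitute for Bézout coefficients:
  1 = 16 - 1*15
  ... = 15*(-1) + 16*(1)
So 15*(-1) ≡ 1 (mod 16); multiply by 8: t ≡ -8 (mod 16).
Smallest nonnegative: t = -8 mod 16 = 8.

8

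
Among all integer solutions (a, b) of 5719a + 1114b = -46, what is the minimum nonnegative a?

538

gcd(5719, 1114):
  5719 = 5*1114 + 149
  1114 = 7*149 + 71
  149 = 2*71 + 7
  71 = 10*7 + 1
  7 = 7*1
so gcd(5719, 1114) = 1.
1 divides -46, so solutions exist.
Back-substitute for Bézout coefficients:
  1 = 71 - 10*7
  ... = 5719*(-157) + 1114*(806)
Scale by -46/1 = -46: (a₀, b₀) = (7222, -37076).
General solution: a = 7222 + 1114t, b = -37076 - 5719t for integer t.
a ≥ 0: smallest is 7222 mod 1114 = 538 (at t = -6), with b = -2762.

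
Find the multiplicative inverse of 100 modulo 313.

gcd(313, 100):
  313 = 3*100 + 13
  100 = 7*13 + 9
  13 = 1*9 + 4
  9 = 2*4 + 1
  4 = 4*1
so gcd(313, 100) = 1.
Back-substitute for Bézout coefficients:
  1 = 9 - 2*4
  ... = 100*(72) + 313*(-23)
So 100*72 ≡ 1 (mod 313), and 72 mod 313 = 72.

72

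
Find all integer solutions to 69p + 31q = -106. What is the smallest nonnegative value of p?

7

gcd(69, 31):
  69 = 2×31 + 7
  31 = 4×7 + 3
  7 = 2×3 + 1
  3 = 3×1
so gcd(69, 31) = 1.
1 divides -106, so solutions exist.
Back-substitute for Bézout coefficients:
  1 = 7 - 2×3
  ... = 69×(9) + 31×(-20)
Scale by -106/1 = -106: (p₀, q₀) = (-954, 2120).
General solution: p = -954 + 31t, q = 2120 - 69t for integer t.
p ≥ 0: smallest is -954 mod 31 = 7 (at t = 31), with q = -19.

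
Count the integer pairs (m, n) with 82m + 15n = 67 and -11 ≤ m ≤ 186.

13

gcd(82, 15) = 1.
By Bézout, 82×(-2) + 15×(11) = 1.
Particular solution: (1, -1).
General solution: m = 1 + 15t, n = -1 - 82t for integer t.
-11 ≤ 1 + 15t ≤ 186 gives t ∈ [0, 12], which is 13 values.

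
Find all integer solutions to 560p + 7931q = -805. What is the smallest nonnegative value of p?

211

gcd(7931, 560) = 7  (7931 = 14*560 + 91, 560 = 6*91 + 14, 91 = 6*14 + 7, 14 = 2*7).
7 divides -805, so solutions exist.
Back-substituting, 560*(-524) + 7931*(37) = 7.
Scale by -805/7 = -115: (p₀, q₀) = (60260, -4255).
General solution: p = 60260 + 1133t, q = -4255 - 80t for integer t.
p ≥ 0: smallest is 60260 mod 1133 = 211 (at t = -53), with q = -15.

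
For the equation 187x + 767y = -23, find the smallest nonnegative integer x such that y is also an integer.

570

gcd(767, 187):
  767 = 4·187 + 19
  187 = 9·19 + 16
  19 = 1·16 + 3
  16 = 5·3 + 1
  3 = 3·1
so gcd(767, 187) = 1.
1 divides -23, so solutions exist.
Back-substitute for Bézout coefficients:
  1 = 16 - 5·3
  ... = 187·(242) + 767·(-59)
Scale by -23/1 = -23: (x₀, y₀) = (-5566, 1357).
General solution: x = -5566 + 767t, y = 1357 - 187t for integer t.
x ≥ 0: smallest is -5566 mod 767 = 570 (at t = 8), with y = -139.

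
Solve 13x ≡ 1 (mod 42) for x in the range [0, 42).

13

gcd(42, 13) = 1.
By Bézout, 13·(13) + 42·(-4) = 1.
So 13·13 ≡ 1 (mod 42), and 13 mod 42 = 13.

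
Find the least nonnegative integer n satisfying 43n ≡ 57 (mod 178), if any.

51

gcd(178, 43) = 1.
1 divides 57, so solutions exist.
By Bézout, 43×(29) + 178×(-7) = 1.
So 43×(29) ≡ 1 (mod 178); multiply by 57: n ≡ 1653 (mod 178).
Smallest nonnegative: n = 1653 mod 178 = 51.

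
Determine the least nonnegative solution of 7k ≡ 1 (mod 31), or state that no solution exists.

9

gcd(31, 7):
  31 = 4*7 + 3
  7 = 2*3 + 1
  3 = 3*1
so gcd(31, 7) = 1.
1 divides 1, so solutions exist.
Back-substitute for Bézout coefficients:
  1 = 7 - 2*3
  ... = 7*(9) + 31*(-2)
So 7*(9) ≡ 1 (mod 31); multiply by 1: k ≡ 9 (mod 31).
Smallest nonnegative: k = 9 mod 31 = 9.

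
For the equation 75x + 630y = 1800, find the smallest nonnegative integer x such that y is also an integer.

24

gcd(630, 75) = 15  (630 = 8·75 + 30, 75 = 2·30 + 15, 30 = 2·15).
15 divides 1800, so solutions exist.
Back-substituting, 75·(17) + 630·(-2) = 15.
Scale by 1800/15 = 120: (x₀, y₀) = (2040, -240).
General solution: x = 2040 + 42t, y = -240 - 5t for integer t.
x ≥ 0: smallest is 2040 mod 42 = 24 (at t = -48), with y = 0.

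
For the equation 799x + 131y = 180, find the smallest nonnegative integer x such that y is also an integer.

34

gcd(799, 131):
  799 = 6·131 + 13
  131 = 10·13 + 1
  13 = 13·1
so gcd(799, 131) = 1.
1 divides 180, so solutions exist.
Back-substitute for Bézout coefficients:
  1 = 131 - 10·13
  ... = 799·(-10) + 131·(61)
Scale by 180/1 = 180: (x₀, y₀) = (-1800, 10980).
General solution: x = -1800 + 131t, y = 10980 - 799t for integer t.
x ≥ 0: smallest is -1800 mod 131 = 34 (at t = 14), with y = -206.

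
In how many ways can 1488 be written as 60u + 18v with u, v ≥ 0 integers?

gcd(60, 18):
  60 = 3*18 + 6
  18 = 3*6
so gcd(60, 18) = 6.
Back-substitute for Bézout coefficients:
  6 = 60 - 3*18
  ... = 60*(1) + 18*(-3)
Scale by 248: one solution is (248, -744). Reduce u mod 3: (2, 76).
General: u = 2 + 3t, v = 76 - 10t.
u ≥ 0 ⇒ t ≥ 0; v ≥ 0 ⇒ t ≤ 7. So t ∈ [0, 7]: 8 solutions.

8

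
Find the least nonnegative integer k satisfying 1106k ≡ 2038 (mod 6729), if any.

gcd(6729, 1106):
  6729 = 6·1106 + 93
  1106 = 11·93 + 83
  93 = 1·83 + 10
  83 = 8·10 + 3
  10 = 3·3 + 1
  3 = 3·1
so gcd(6729, 1106) = 1.
1 divides 2038, so solutions exist.
Back-substitute for Bézout coefficients:
  1 = 10 - 3·3
  ... = 1106·(-2026) + 6729·(333)
So 1106·(-2026) ≡ 1 (mod 6729); multiply by 2038: k ≡ -4128988 (mod 6729).
Smallest nonnegative: k = -4128988 mod 6729 = 2618.

2618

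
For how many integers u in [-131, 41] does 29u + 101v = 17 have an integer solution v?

2

gcd(101, 29) = 1  (101 = 3*29 + 14, 29 = 2*14 + 1, 14 = 14*1).
Back-substituting, 29*(7) + 101*(-2) = 1.
Scale by 17: particular solution (119, -34); reduce u mod 101: (18, -5).
General solution: u = 18 + 101t, v = -5 - 29t for integer t.
-131 ≤ 18 + 101t ≤ 41 gives t ∈ [-1, 0], which is 2 values.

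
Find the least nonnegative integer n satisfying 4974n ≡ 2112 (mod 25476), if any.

gcd(25476, 4974) = 6  (25476 = 5·4974 + 606, 4974 = 8·606 + 126, 606 = 4·126 + 102, 126 = 1·102 + 24, 102 = 4·24 + 6, 24 = 4·6).
6 divides 2112, so solutions exist.
Back-substituting, 4974·(-1009) + 25476·(197) = 6.
So 4974·(-1009) ≡ 6 (mod 25476); multiply by 352: n ≡ -355168 (mod 4246).
Smallest nonnegative: n = -355168 mod 4246 = 1496.

1496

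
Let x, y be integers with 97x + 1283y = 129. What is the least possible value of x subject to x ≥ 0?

gcd(1283, 97) = 1.
1 divides 129, so solutions exist.
By Bézout, 97·(291) + 1283·(-22) = 1.
Scale by 129/1 = 129: (x₀, y₀) = (37539, -2838).
General solution: x = 37539 + 1283t, y = -2838 - 97t for integer t.
x ≥ 0: smallest is 37539 mod 1283 = 332 (at t = -29), with y = -25.

332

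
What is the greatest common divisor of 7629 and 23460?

3

gcd(23460, 7629) = 3  (23460 = 3×7629 + 573, 7629 = 13×573 + 180, 573 = 3×180 + 33, 180 = 5×33 + 15, 33 = 2×15 + 3, 15 = 5×3).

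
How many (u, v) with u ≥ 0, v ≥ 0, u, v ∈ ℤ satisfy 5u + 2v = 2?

gcd(5, 2):
  5 = 2*2 + 1
  2 = 2*1
so gcd(5, 2) = 1.
Back-substitute for Bézout coefficients:
  1 = 5 - 2*2
  ... = 5*(1) + 2*(-2)
Scale by 2: one solution is (2, -4). Reduce u mod 2: (0, 1).
General: u = 0 + 2t, v = 1 - 5t.
u ≥ 0 ⇒ t ≥ 0; v ≥ 0 ⇒ t ≤ 0. So t ∈ [0, 0]: 1 solution.

1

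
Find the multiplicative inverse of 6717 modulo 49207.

gcd(49207, 6717) = 1.
By Bézout, 6717×(-3216) + 49207×(439) = 1.
So 6717×-3216 ≡ 1 (mod 49207), and -3216 mod 49207 = 45991.

45991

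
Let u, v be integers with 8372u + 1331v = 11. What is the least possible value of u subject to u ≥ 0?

1100

gcd(8372, 1331) = 1.
1 divides 11, so solutions exist.
By Bézout, 8372·(100) + 1331·(-629) = 1.
Scale by 11/1 = 11: (u₀, v₀) = (1100, -6919).
General solution: u = 1100 + 1331t, v = -6919 - 8372t for integer t.
u ≥ 0: smallest is 1100 mod 1331 = 1100 (at t = 0), with v = -6919.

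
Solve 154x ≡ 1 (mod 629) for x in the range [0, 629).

290

gcd(629, 154) = 1.
By Bézout, 154×(290) + 629×(-71) = 1.
So 154×290 ≡ 1 (mod 629), and 290 mod 629 = 290.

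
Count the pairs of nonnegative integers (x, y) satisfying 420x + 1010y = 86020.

gcd(1010, 420) = 10.
By Bézout, 420·(-12) + 1010·(5) = 10.
One solution: (99, 44).
General: x = 99 + 101t, y = 44 - 42t.
x ≥ 0 ⇒ t ≥ 0; y ≥ 0 ⇒ t ≤ 1. So t ∈ [0, 1]: 2 solutions.

2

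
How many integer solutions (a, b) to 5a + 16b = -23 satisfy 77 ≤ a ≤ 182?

gcd(16, 5) = 1  (16 = 3×5 + 1, 5 = 5×1).
Back-substituting, 5×(-3) + 16×(1) = 1.
Scale by -23: particular solution (69, -23); reduce a mod 16: (5, -3).
General solution: a = 5 + 16t, b = -3 - 5t for integer t.
77 ≤ 5 + 16t ≤ 182 gives t ∈ [5, 11], which is 7 values.

7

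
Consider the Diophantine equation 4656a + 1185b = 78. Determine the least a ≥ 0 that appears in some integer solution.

gcd(4656, 1185) = 3.
3 divides 78, so solutions exist.
By Bézout, 4656*(-127) + 1185*(499) = 3.
Scale by 78/3 = 26: (a₀, b₀) = (-3302, 12974).
General solution: a = -3302 + 395t, b = 12974 - 1552t for integer t.
a ≥ 0: smallest is -3302 mod 395 = 253 (at t = 9), with b = -994.

253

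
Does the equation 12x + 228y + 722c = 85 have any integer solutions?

no

gcd(228, 12) = 12  (228 = 19×12).
gcd(12, 722) = 2.
2 does not divide 85 (remainder 1), so no integer solutions.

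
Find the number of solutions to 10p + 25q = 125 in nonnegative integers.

gcd(25, 10) = 5  (25 = 2*10 + 5, 10 = 2*5).
Back-substituting, 10*(-2) + 25*(1) = 5.
Scale by 25: one solution is (-50, 25). Reduce p mod 5: (0, 5).
General: p = 0 + 5t, q = 5 - 2t.
p ≥ 0 ⇒ t ≥ 0; q ≥ 0 ⇒ t ≤ 2. So t ∈ [0, 2]: 3 solutions.

3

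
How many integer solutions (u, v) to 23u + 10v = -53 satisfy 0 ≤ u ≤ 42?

4

gcd(23, 10) = 1  (23 = 2*10 + 3, 10 = 3*3 + 1, 3 = 3*1).
Back-substituting, 23*(-3) + 10*(7) = 1.
Scale by -53: particular solution (159, -371); reduce u mod 10: (9, -26).
General solution: u = 9 + 10t, v = -26 - 23t for integer t.
0 ≤ 9 + 10t ≤ 42 gives t ∈ [0, 3], which is 4 values.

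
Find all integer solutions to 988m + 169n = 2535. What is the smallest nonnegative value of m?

0

gcd(988, 169) = 13  (988 = 5×169 + 143, 169 = 1×143 + 26, 143 = 5×26 + 13, 26 = 2×13).
13 divides 2535, so solutions exist.
Back-substituting, 988×(6) + 169×(-35) = 13.
Scale by 2535/13 = 195: (m₀, n₀) = (1170, -6825).
General solution: m = 1170 + 13t, n = -6825 - 76t for integer t.
m ≥ 0: smallest is 1170 mod 13 = 0 (at t = -90), with n = 15.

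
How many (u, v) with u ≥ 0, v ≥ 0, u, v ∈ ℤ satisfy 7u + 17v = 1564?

gcd(17, 7) = 1  (17 = 2*7 + 3, 7 = 2*3 + 1, 3 = 3*1).
Back-substituting, 7*(5) + 17*(-2) = 1.
Scale by 1564: one solution is (7820, -3128). Reduce u mod 17: (0, 92).
General: u = 0 + 17t, v = 92 - 7t.
u ≥ 0 ⇒ t ≥ 0; v ≥ 0 ⇒ t ≤ 13. So t ∈ [0, 13]: 14 solutions.

14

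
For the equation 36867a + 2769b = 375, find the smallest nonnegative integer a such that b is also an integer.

80

gcd(36867, 2769):
  36867 = 13*2769 + 870
  2769 = 3*870 + 159
  870 = 5*159 + 75
  159 = 2*75 + 9
  75 = 8*9 + 3
  9 = 3*3
so gcd(36867, 2769) = 3.
3 divides 375, so solutions exist.
Back-substitute for Bézout coefficients:
  3 = 75 - 8*9
  ... = 36867*(296) + 2769*(-3941)
Scale by 375/3 = 125: (a₀, b₀) = (37000, -492625).
General solution: a = 37000 + 923t, b = -492625 - 12289t for integer t.
a ≥ 0: smallest is 37000 mod 923 = 80 (at t = -40), with b = -1065.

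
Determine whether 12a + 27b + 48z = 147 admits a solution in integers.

gcd(27, 12) = 3.
gcd(3, 48) = 3.
3 divides 147, so integer solutions exist.

yes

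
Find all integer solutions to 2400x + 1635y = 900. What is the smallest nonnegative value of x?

14

gcd(2400, 1635):
  2400 = 1*1635 + 765
  1635 = 2*765 + 105
  765 = 7*105 + 30
  105 = 3*30 + 15
  30 = 2*15
so gcd(2400, 1635) = 15.
15 divides 900, so solutions exist.
Back-substitute for Bézout coefficients:
  15 = 105 - 3*30
  ... = 2400*(-47) + 1635*(69)
Scale by 900/15 = 60: (x₀, y₀) = (-2820, 4140).
General solution: x = -2820 + 109t, y = 4140 - 160t for integer t.
x ≥ 0: smallest is -2820 mod 109 = 14 (at t = 26), with y = -20.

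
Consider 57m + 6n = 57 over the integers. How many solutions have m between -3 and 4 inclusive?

gcd(57, 6) = 3  (57 = 9*6 + 3, 6 = 2*3).
Back-substituting, 57*(1) + 6*(-9) = 3.
Scale by 19: particular solution (19, -171); reduce m mod 2: (1, 0).
General solution: m = 1 + 2t, n = 0 - 19t for integer t.
-3 ≤ 1 + 2t ≤ 4 gives t ∈ [-2, 1], which is 4 values.

4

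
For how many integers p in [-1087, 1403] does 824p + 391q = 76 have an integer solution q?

gcd(824, 391):
  824 = 2*391 + 42
  391 = 9*42 + 13
  42 = 3*13 + 3
  13 = 4*3 + 1
  3 = 3*1
so gcd(824, 391) = 1.
Back-substitute for Bézout coefficients:
  1 = 13 - 4*3
  ... = 824*(-121) + 391*(255)
Scale by 76: particular solution (-9196, 19380); reduce p mod 391: (188, -396).
General solution: p = 188 + 391t, q = -396 - 824t for integer t.
-1087 ≤ 188 + 391t ≤ 1403 gives t ∈ [-3, 3], which is 7 values.

7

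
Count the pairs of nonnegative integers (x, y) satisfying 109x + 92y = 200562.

gcd(109, 92) = 1  (109 = 1×92 + 17, 92 = 5×17 + 7, 17 = 2×7 + 3, 7 = 2×3 + 1, 3 = 3×1).
Back-substituting, 109×(-27) + 92×(32) = 1.
Scale by 200562: one solution is (-5415174, 6417984). Reduce x mod 92: (38, 2135).
General: x = 38 + 92t, y = 2135 - 109t.
x ≥ 0 ⇒ t ≥ 0; y ≥ 0 ⇒ t ≤ 19. So t ∈ [0, 19]: 20 solutions.

20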